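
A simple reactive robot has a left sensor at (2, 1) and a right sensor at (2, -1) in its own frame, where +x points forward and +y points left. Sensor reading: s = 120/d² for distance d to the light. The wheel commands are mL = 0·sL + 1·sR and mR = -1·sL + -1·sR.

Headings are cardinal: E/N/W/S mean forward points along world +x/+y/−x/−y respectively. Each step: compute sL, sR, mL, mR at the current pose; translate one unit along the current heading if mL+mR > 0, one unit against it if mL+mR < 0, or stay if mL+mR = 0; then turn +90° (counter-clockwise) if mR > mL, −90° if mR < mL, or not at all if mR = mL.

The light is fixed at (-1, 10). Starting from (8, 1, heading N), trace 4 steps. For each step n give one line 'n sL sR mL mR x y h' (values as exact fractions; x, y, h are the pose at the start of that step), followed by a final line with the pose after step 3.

0 120/113 120/149 120/149 -31440/16837 8 1 N
1 60/101 60/121 60/121 -13320/12221 8 0 E
2 8/15 120/193 120/193 -3344/2895 7 0 S
3 15/17 6/5 6/5 -177/85 7 1 W
final 8 1 N

n=0: pose=(8,1,N); sL=120/113, sR=120/149; mL=120/149, mR=-31440/16837; mL+mR=-120/113 → advance -1; mR−mL=-45000/16837 → turn -1·90°
n=1: pose=(8,0,E); sL=60/101, sR=60/121; mL=60/121, mR=-13320/12221; mL+mR=-60/101 → advance -1; mR−mL=-19380/12221 → turn -1·90°
n=2: pose=(7,0,S); sL=8/15, sR=120/193; mL=120/193, mR=-3344/2895; mL+mR=-8/15 → advance -1; mR−mL=-5144/2895 → turn -1·90°
n=3: pose=(7,1,W); sL=15/17, sR=6/5; mL=6/5, mR=-177/85; mL+mR=-15/17 → advance -1; mR−mL=-279/85 → turn -1·90°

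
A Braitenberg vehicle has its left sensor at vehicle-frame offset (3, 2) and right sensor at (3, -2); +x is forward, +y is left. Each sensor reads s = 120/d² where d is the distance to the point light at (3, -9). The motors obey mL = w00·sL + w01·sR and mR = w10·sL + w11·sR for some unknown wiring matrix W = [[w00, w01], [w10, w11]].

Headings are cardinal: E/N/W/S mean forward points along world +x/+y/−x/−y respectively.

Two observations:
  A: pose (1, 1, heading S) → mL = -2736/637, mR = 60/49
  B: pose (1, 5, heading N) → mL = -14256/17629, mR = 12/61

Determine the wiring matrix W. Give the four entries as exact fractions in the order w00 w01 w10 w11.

-1 -1 1/2 0

obs A: pose=(1,1,S) → sL=120/49, sR=24/13, mL=-2736/637, mR=60/49
obs B: pose=(1,5,N) → sL=24/61, sR=120/289, mL=-14256/17629, mR=12/61
sensor matrix S = [[120/49, 24/13], [24/61, 120/289]]; det S = 3262464/11229673
solve [mL_A; mL_B] = S·[w00; w01] and [mR_A; mR_B] = S·[w10; w11]:
  w00 = -1, w01 = -1, w10 = 1/2, w11 = 0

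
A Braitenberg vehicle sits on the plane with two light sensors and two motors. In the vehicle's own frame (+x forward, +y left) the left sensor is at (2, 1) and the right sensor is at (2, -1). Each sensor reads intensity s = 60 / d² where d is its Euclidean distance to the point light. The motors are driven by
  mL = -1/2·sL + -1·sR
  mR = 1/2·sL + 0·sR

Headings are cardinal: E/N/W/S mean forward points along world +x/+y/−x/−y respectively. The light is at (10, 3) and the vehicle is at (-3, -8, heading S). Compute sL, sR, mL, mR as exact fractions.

60/313 12/73 -5946/22849 30/313

left sensor world pos  = (-2, -10); dL² = 313
right sensor world pos = (-4, -10); dR² = 365
sL = 60/313 = 60/313
sR = 60/365 = 12/73
mL = -1/2·sL + -1·sR = -5946/22849
mR = 1/2·sL + 0·sR = 30/313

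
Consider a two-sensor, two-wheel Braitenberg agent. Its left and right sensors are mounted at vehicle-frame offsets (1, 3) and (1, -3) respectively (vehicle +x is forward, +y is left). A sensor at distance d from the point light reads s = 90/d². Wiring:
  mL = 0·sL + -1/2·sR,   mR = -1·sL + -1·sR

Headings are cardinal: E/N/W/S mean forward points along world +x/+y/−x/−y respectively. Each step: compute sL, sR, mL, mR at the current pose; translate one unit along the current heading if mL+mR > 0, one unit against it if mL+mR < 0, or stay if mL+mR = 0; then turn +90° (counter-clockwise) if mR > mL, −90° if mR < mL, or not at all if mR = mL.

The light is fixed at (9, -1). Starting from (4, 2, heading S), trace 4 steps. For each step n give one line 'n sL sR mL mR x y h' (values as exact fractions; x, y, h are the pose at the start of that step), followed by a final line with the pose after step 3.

n=0: pose=(4,2,S); sL=45/4, sR=45/34; mL=-45/68, mR=-855/68; mL+mR=-225/17 → advance -1; mR−mL=-405/34 → turn -1·90°
n=1: pose=(4,3,W); sL=90/37, sR=18/17; mL=-9/17, mR=-2196/629; mL+mR=-2529/629 → advance -1; mR−mL=-1863/629 → turn -1·90°
n=2: pose=(5,3,N); sL=45/37, sR=45/13; mL=-45/26, mR=-2250/481; mL+mR=-6165/962 → advance -1; mR−mL=-2835/962 → turn -1·90°
n=3: pose=(5,2,E); sL=2, sR=10; mL=-5, mR=-12; mL+mR=-17 → advance -1; mR−mL=-7 → turn -1·90°

0 45/4 45/34 -45/68 -855/68 4 2 S
1 90/37 18/17 -9/17 -2196/629 4 3 W
2 45/37 45/13 -45/26 -2250/481 5 3 N
3 2 10 -5 -12 5 2 E
final 4 2 S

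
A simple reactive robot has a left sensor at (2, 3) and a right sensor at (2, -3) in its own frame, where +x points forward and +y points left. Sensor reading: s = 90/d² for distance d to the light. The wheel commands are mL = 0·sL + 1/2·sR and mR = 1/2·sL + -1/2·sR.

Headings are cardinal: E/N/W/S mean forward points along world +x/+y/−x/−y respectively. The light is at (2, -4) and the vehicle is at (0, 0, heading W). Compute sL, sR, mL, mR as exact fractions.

left sensor world pos  = (-2, -3); dL² = 17
right sensor world pos = (-2, 3); dR² = 65
sL = 90/17 = 90/17
sR = 90/65 = 18/13
mL = 0·sL + 1/2·sR = 9/13
mR = 1/2·sL + -1/2·sR = 432/221

90/17 18/13 9/13 432/221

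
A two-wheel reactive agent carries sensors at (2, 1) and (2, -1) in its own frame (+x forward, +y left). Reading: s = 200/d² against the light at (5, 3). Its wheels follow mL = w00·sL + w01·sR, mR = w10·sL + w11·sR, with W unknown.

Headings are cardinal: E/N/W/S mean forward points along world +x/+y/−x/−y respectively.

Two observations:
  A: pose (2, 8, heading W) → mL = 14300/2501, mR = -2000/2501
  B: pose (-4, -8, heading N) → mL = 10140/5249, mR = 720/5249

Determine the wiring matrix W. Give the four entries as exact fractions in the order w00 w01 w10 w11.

obs A: pose=(2,8,W) → sL=200/41, sR=200/61, mL=14300/2501, mR=-2000/2501
obs B: pose=(-4,-8,N) → sL=200/181, sR=40/29, mL=10140/5249, mR=720/5249
sensor matrix S = [[200/41, 200/61], [200/181, 40/29]]; det S = 40768000/13127749
solve [mL_A; mL_B] = S·[w00; w01] and [mR_A; mR_B] = S·[w10; w11]:
  w00 = 1/2, w01 = 1, w10 = -1/2, w11 = 1/2

1/2 1 -1/2 1/2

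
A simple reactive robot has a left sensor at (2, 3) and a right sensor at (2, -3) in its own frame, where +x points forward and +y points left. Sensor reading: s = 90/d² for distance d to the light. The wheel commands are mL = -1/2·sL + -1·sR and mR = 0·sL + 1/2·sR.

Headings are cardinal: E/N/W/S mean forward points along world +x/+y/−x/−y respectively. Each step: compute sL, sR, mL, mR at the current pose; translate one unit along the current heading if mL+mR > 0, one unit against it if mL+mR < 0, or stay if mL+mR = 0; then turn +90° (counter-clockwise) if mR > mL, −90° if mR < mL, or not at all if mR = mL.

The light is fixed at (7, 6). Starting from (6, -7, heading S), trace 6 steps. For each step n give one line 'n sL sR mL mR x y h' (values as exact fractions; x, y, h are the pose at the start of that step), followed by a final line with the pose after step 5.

n=0: pose=(6,-7,S); sL=90/229, sR=90/241; mL=-31455/55189, mR=45/241; mL+mR=-21150/55189 → advance -1; mR−mL=41760/55189 → turn +1·90°
n=1: pose=(6,-6,E); sL=45/41, sR=45/113; mL=-8775/9266, mR=45/226; mL+mR=-3465/4633 → advance -1; mR−mL=5310/4633 → turn +1·90°
n=2: pose=(5,-6,N); sL=18/25, sR=90/101; mL=-3159/2525, mR=45/101; mL+mR=-2034/2525 → advance -1; mR−mL=4284/2525 → turn +1·90°
n=3: pose=(5,-7,W); sL=45/136, sR=45/58; mL=-7425/7888, mR=45/116; mL+mR=-4365/7888 → advance -1; mR−mL=10485/7888 → turn +1·90°
n=4: pose=(6,-7,S); sL=90/229, sR=90/241; mL=-31455/55189, mR=45/241; mL+mR=-21150/55189 → advance -1; mR−mL=41760/55189 → turn +1·90°
n=5: pose=(6,-6,E); sL=45/41, sR=45/113; mL=-8775/9266, mR=45/226; mL+mR=-3465/4633 → advance -1; mR−mL=5310/4633 → turn +1·90°

0 90/229 90/241 -31455/55189 45/241 6 -7 S
1 45/41 45/113 -8775/9266 45/226 6 -6 E
2 18/25 90/101 -3159/2525 45/101 5 -6 N
3 45/136 45/58 -7425/7888 45/116 5 -7 W
4 90/229 90/241 -31455/55189 45/241 6 -7 S
5 45/41 45/113 -8775/9266 45/226 6 -6 E
final 5 -6 N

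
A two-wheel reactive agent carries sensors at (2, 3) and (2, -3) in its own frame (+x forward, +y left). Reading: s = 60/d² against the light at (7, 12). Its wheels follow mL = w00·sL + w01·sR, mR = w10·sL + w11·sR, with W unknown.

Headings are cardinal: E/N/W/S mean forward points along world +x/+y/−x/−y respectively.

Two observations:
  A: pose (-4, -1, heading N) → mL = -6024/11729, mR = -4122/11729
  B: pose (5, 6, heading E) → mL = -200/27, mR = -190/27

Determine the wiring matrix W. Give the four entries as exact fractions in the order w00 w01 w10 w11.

obs A: pose=(-4,-1,N) → sL=60/317, sR=12/37, mL=-6024/11729, mR=-4122/11729
obs B: pose=(5,6,E) → sL=20/3, sR=20/27, mL=-200/27, mR=-190/27
sensor matrix S = [[60/317, 12/37], [20/3, 20/27]]; det S = -213440/105561
solve [mL_A; mL_B] = S·[w00; w01] and [mR_A; mR_B] = S·[w10; w11]:
  w00 = -1, w01 = -1, w10 = -1, w11 = -1/2

-1 -1 -1 -1/2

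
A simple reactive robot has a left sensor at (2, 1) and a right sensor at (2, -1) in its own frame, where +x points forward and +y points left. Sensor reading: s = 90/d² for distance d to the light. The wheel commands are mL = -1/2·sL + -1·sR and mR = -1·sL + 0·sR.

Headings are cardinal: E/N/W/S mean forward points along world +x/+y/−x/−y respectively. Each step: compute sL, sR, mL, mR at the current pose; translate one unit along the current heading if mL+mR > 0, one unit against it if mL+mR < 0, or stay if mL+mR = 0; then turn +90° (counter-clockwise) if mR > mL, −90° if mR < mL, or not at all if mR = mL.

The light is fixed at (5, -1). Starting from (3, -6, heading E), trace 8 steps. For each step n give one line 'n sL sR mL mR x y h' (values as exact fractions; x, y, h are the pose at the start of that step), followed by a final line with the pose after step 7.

0 45/8 5/2 -85/16 -45/8 3 -6 E
1 90/53 18/13 -1539/689 -90/53 2 -6 S
2 9 45/13 -207/26 -9 2 -5 E
3 2 90/61 -151/61 -2 1 -5 S
4 45/4 9/2 -81/8 -45/4 1 -4 E
5 90/41 90/61 -6435/2501 -90/41 0 -4 S
6 9 5 -19/2 -9 0 -3 E
7 90/49 18/5 -1107/245 -90/49 -1 -3 N
final -1 -4 W

n=0: pose=(3,-6,E); sL=45/8, sR=5/2; mL=-85/16, mR=-45/8; mL+mR=-175/16 → advance -1; mR−mL=-5/16 → turn -1·90°
n=1: pose=(2,-6,S); sL=90/53, sR=18/13; mL=-1539/689, mR=-90/53; mL+mR=-2709/689 → advance -1; mR−mL=369/689 → turn +1·90°
n=2: pose=(2,-5,E); sL=9, sR=45/13; mL=-207/26, mR=-9; mL+mR=-441/26 → advance -1; mR−mL=-27/26 → turn -1·90°
n=3: pose=(1,-5,S); sL=2, sR=90/61; mL=-151/61, mR=-2; mL+mR=-273/61 → advance -1; mR−mL=29/61 → turn +1·90°
n=4: pose=(1,-4,E); sL=45/4, sR=9/2; mL=-81/8, mR=-45/4; mL+mR=-171/8 → advance -1; mR−mL=-9/8 → turn -1·90°
n=5: pose=(0,-4,S); sL=90/41, sR=90/61; mL=-6435/2501, mR=-90/41; mL+mR=-11925/2501 → advance -1; mR−mL=945/2501 → turn +1·90°
n=6: pose=(0,-3,E); sL=9, sR=5; mL=-19/2, mR=-9; mL+mR=-37/2 → advance -1; mR−mL=1/2 → turn +1·90°
n=7: pose=(-1,-3,N); sL=90/49, sR=18/5; mL=-1107/245, mR=-90/49; mL+mR=-1557/245 → advance -1; mR−mL=657/245 → turn +1·90°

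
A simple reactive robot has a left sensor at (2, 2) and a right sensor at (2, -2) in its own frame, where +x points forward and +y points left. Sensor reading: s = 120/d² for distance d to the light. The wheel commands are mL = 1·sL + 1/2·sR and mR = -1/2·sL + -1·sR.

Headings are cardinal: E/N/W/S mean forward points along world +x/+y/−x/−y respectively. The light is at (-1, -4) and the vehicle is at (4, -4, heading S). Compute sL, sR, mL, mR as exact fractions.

left sensor world pos  = (6, -6); dL² = 53
right sensor world pos = (2, -6); dR² = 13
sL = 120/53 = 120/53
sR = 120/13 = 120/13
mL = 1·sL + 1/2·sR = 4740/689
mR = -1/2·sL + -1·sR = -7140/689

120/53 120/13 4740/689 -7140/689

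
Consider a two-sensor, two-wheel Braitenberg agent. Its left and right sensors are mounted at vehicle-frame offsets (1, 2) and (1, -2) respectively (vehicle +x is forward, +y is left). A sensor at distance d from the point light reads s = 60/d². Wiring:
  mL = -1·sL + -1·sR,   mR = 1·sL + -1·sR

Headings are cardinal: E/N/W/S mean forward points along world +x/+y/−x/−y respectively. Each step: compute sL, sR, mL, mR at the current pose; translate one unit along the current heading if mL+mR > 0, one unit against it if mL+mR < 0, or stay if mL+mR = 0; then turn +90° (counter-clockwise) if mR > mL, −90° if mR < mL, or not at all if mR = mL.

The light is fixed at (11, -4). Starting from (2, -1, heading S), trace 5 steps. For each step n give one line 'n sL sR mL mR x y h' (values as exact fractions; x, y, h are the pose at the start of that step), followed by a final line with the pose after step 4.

0 60/53 12/25 -2136/1325 864/1325 2 -1 S
1 3/5 15/17 -126/85 -24/85 2 0 E
2 60/169 60/89 -15480/15041 -4800/15041 1 0 N
3 30/61 30/73 -4020/4453 360/4453 1 -1 W
4 60/53 12/25 -2136/1325 864/1325 2 -1 S
final 2 0 E

n=0: pose=(2,-1,S); sL=60/53, sR=12/25; mL=-2136/1325, mR=864/1325; mL+mR=-24/25 → advance -1; mR−mL=120/53 → turn +1·90°
n=1: pose=(2,0,E); sL=3/5, sR=15/17; mL=-126/85, mR=-24/85; mL+mR=-30/17 → advance -1; mR−mL=6/5 → turn +1·90°
n=2: pose=(1,0,N); sL=60/169, sR=60/89; mL=-15480/15041, mR=-4800/15041; mL+mR=-120/89 → advance -1; mR−mL=120/169 → turn +1·90°
n=3: pose=(1,-1,W); sL=30/61, sR=30/73; mL=-4020/4453, mR=360/4453; mL+mR=-60/73 → advance -1; mR−mL=60/61 → turn +1·90°
n=4: pose=(2,-1,S); sL=60/53, sR=12/25; mL=-2136/1325, mR=864/1325; mL+mR=-24/25 → advance -1; mR−mL=120/53 → turn +1·90°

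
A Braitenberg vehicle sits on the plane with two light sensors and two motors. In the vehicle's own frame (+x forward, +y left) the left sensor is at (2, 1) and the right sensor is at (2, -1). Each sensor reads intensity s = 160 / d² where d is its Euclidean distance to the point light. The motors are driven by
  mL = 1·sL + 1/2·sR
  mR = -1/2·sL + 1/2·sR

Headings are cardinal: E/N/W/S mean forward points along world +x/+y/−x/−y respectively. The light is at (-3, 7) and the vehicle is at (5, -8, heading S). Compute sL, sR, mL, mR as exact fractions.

left sensor world pos  = (6, -10); dL² = 370
right sensor world pos = (4, -10); dR² = 338
sL = 160/370 = 16/37
sR = 160/338 = 80/169
mL = 1·sL + 1/2·sR = 4184/6253
mR = -1/2·sL + 1/2·sR = 128/6253

16/37 80/169 4184/6253 128/6253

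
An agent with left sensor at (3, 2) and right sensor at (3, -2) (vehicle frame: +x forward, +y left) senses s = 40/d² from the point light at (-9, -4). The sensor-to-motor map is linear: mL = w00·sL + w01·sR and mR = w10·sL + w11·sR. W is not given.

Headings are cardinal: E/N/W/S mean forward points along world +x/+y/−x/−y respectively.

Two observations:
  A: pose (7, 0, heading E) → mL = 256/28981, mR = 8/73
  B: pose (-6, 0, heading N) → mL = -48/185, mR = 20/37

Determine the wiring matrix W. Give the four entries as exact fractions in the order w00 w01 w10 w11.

-1 1 0 1

obs A: pose=(7,0,E) → sL=40/397, sR=8/73, mL=256/28981, mR=8/73
obs B: pose=(-6,0,N) → sL=4/5, sR=20/37, mL=-48/185, mR=20/37
sensor matrix S = [[40/397, 8/73], [4/5, 20/37]]; det S = -178048/5361485
solve [mL_A; mL_B] = S·[w00; w01] and [mR_A; mR_B] = S·[w10; w11]:
  w00 = -1, w01 = 1, w10 = 0, w11 = 1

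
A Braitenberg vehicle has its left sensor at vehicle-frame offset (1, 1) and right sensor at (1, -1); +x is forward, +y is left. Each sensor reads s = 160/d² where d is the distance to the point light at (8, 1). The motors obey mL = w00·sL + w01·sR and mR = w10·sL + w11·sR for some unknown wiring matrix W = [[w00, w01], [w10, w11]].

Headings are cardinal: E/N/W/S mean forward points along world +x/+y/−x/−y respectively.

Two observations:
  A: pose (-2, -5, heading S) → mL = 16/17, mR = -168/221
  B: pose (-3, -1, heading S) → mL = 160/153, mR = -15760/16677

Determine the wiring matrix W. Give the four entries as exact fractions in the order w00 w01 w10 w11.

0 1 -1 1/2

obs A: pose=(-2,-5,S) → sL=16/13, sR=16/17, mL=16/17, mR=-168/221
obs B: pose=(-3,-1,S) → sL=160/109, sR=160/153, mL=160/153, mR=-15760/16677
sensor matrix S = [[16/13, 16/17], [160/109, 160/153]]; det S = -20480/216801
solve [mL_A; mL_B] = S·[w00; w01] and [mR_A; mR_B] = S·[w10; w11]:
  w00 = 0, w01 = 1, w10 = -1, w11 = 1/2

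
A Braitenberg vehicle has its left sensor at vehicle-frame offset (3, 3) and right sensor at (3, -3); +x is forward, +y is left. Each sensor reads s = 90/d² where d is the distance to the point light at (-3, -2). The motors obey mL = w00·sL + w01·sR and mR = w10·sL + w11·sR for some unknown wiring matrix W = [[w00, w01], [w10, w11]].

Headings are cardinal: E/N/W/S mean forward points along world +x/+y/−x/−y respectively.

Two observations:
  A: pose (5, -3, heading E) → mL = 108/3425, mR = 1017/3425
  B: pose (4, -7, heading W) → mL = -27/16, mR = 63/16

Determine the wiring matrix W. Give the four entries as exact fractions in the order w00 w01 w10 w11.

obs A: pose=(5,-3,E) → sL=18/25, sR=90/137, mL=108/3425, mR=1017/3425
obs B: pose=(4,-7,W) → sL=9/8, sR=9/2, mL=-27/16, mR=63/16
sensor matrix S = [[18/25, 90/137], [9/8, 9/2]]; det S = 34263/13700
solve [mL_A; mL_B] = S·[w00; w01] and [mR_A; mR_B] = S·[w10; w11]:
  w00 = 1/2, w01 = -1/2, w10 = -1/2, w11 = 1

1/2 -1/2 -1/2 1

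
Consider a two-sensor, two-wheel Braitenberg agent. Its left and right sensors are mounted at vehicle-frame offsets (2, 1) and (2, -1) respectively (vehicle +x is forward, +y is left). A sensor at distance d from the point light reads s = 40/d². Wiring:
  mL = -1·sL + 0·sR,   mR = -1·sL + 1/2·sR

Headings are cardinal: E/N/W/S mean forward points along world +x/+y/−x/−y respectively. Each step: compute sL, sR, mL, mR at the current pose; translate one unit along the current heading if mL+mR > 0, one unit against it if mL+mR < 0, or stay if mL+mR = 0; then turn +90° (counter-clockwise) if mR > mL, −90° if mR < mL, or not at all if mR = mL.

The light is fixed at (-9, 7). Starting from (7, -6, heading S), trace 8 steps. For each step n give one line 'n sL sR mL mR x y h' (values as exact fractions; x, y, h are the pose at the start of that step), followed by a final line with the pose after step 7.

0 20/257 4/45 -20/257 -386/11565 7 -6 S
1 8/89 40/493 -8/89 -2164/43877 7 -5 E
2 5/37 10/89 -5/37 -260/3293 6 -5 N
3 8/73 40/313 -8/73 -1044/22849 6 -6 W
4 20/257 4/45 -20/257 -386/11565 7 -6 S
5 8/89 40/493 -8/89 -2164/43877 7 -5 E
6 5/37 10/89 -5/37 -260/3293 6 -5 N
7 8/73 40/313 -8/73 -1044/22849 6 -6 W
final 7 -6 S

n=0: pose=(7,-6,S); sL=20/257, sR=4/45; mL=-20/257, mR=-386/11565; mL+mR=-1286/11565 → advance -1; mR−mL=2/45 → turn +1·90°
n=1: pose=(7,-5,E); sL=8/89, sR=40/493; mL=-8/89, mR=-2164/43877; mL+mR=-6108/43877 → advance -1; mR−mL=20/493 → turn +1·90°
n=2: pose=(6,-5,N); sL=5/37, sR=10/89; mL=-5/37, mR=-260/3293; mL+mR=-705/3293 → advance -1; mR−mL=5/89 → turn +1·90°
n=3: pose=(6,-6,W); sL=8/73, sR=40/313; mL=-8/73, mR=-1044/22849; mL+mR=-3548/22849 → advance -1; mR−mL=20/313 → turn +1·90°
n=4: pose=(7,-6,S); sL=20/257, sR=4/45; mL=-20/257, mR=-386/11565; mL+mR=-1286/11565 → advance -1; mR−mL=2/45 → turn +1·90°
n=5: pose=(7,-5,E); sL=8/89, sR=40/493; mL=-8/89, mR=-2164/43877; mL+mR=-6108/43877 → advance -1; mR−mL=20/493 → turn +1·90°
n=6: pose=(6,-5,N); sL=5/37, sR=10/89; mL=-5/37, mR=-260/3293; mL+mR=-705/3293 → advance -1; mR−mL=5/89 → turn +1·90°
n=7: pose=(6,-6,W); sL=8/73, sR=40/313; mL=-8/73, mR=-1044/22849; mL+mR=-3548/22849 → advance -1; mR−mL=20/313 → turn +1·90°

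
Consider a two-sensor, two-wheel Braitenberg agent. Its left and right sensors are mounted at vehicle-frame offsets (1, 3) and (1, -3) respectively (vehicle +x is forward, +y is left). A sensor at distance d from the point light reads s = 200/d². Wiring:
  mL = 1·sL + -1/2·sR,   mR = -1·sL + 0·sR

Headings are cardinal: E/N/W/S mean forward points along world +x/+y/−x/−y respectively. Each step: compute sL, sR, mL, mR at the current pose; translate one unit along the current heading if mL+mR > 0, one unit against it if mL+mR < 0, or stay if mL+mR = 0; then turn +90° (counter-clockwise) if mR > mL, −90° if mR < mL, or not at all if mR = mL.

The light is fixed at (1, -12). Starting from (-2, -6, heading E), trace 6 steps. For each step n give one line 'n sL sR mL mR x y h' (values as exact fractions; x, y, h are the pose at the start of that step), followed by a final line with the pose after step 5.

0 40/17 200/13 -1180/221 -40/17 -2 -6 E
1 100/49 4 2/49 -100/49 -3 -6 N
2 200/73 200/13 -4700/949 -200/73 -3 -7 E
3 2 5 -1/2 -2 -4 -7 N
4 40/13 200/17 -620/221 -40/13 -4 -8 E
5 100/9 20/9 10 -100/9 -5 -8 S
final -5 -7 W

n=0: pose=(-2,-6,E); sL=40/17, sR=200/13; mL=-1180/221, mR=-40/17; mL+mR=-100/13 → advance -1; mR−mL=660/221 → turn +1·90°
n=1: pose=(-3,-6,N); sL=100/49, sR=4; mL=2/49, mR=-100/49; mL+mR=-2 → advance -1; mR−mL=-102/49 → turn -1·90°
n=2: pose=(-3,-7,E); sL=200/73, sR=200/13; mL=-4700/949, mR=-200/73; mL+mR=-100/13 → advance -1; mR−mL=2100/949 → turn +1·90°
n=3: pose=(-4,-7,N); sL=2, sR=5; mL=-1/2, mR=-2; mL+mR=-5/2 → advance -1; mR−mL=-3/2 → turn -1·90°
n=4: pose=(-4,-8,E); sL=40/13, sR=200/17; mL=-620/221, mR=-40/13; mL+mR=-100/17 → advance -1; mR−mL=-60/221 → turn -1·90°
n=5: pose=(-5,-8,S); sL=100/9, sR=20/9; mL=10, mR=-100/9; mL+mR=-10/9 → advance -1; mR−mL=-190/9 → turn -1·90°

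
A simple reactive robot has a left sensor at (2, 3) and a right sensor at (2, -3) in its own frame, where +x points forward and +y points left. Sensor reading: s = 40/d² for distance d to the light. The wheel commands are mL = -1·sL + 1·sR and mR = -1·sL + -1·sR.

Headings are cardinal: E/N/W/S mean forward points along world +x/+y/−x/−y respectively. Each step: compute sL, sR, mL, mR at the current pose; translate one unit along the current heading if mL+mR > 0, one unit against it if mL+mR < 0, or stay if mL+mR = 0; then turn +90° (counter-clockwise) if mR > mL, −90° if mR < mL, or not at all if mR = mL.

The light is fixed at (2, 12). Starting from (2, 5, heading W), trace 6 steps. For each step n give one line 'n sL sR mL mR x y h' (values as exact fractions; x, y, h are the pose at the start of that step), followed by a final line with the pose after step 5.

0 5/13 2 21/13 -31/13 2 5 W
1 40/29 40/41 -480/1189 -2800/1189 3 5 N
2 20/17 4/13 -192/221 -328/221 3 4 E
3 40/109 40/109 0 -80/109 2 4 S
4 5/13 2 21/13 -31/13 2 5 W
5 40/29 40/41 -480/1189 -2800/1189 3 5 N
final 3 4 E

n=0: pose=(2,5,W); sL=5/13, sR=2; mL=21/13, mR=-31/13; mL+mR=-10/13 → advance -1; mR−mL=-4 → turn -1·90°
n=1: pose=(3,5,N); sL=40/29, sR=40/41; mL=-480/1189, mR=-2800/1189; mL+mR=-80/29 → advance -1; mR−mL=-80/41 → turn -1·90°
n=2: pose=(3,4,E); sL=20/17, sR=4/13; mL=-192/221, mR=-328/221; mL+mR=-40/17 → advance -1; mR−mL=-8/13 → turn -1·90°
n=3: pose=(2,4,S); sL=40/109, sR=40/109; mL=0, mR=-80/109; mL+mR=-80/109 → advance -1; mR−mL=-80/109 → turn -1·90°
n=4: pose=(2,5,W); sL=5/13, sR=2; mL=21/13, mR=-31/13; mL+mR=-10/13 → advance -1; mR−mL=-4 → turn -1·90°
n=5: pose=(3,5,N); sL=40/29, sR=40/41; mL=-480/1189, mR=-2800/1189; mL+mR=-80/29 → advance -1; mR−mL=-80/41 → turn -1·90°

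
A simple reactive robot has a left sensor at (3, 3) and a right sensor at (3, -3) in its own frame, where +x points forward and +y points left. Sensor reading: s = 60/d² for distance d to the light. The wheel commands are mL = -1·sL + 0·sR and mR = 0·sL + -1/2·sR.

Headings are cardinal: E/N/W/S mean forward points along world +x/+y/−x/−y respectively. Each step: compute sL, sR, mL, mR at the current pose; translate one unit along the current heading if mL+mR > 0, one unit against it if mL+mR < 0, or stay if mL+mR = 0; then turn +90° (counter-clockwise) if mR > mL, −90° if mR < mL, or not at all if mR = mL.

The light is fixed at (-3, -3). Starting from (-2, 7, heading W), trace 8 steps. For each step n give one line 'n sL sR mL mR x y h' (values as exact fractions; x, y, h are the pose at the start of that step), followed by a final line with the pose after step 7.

n=0: pose=(-2,7,W); sL=60/53, sR=60/173; mL=-60/53, mR=-30/173; mL+mR=-11970/9169 → advance -1; mR−mL=8790/9169 → turn +1·90°
n=1: pose=(-1,7,S); sL=30/37, sR=6/5; mL=-30/37, mR=-3/5; mL+mR=-261/185 → advance -1; mR−mL=39/185 → turn +1·90°
n=2: pose=(-1,8,E); sL=60/221, sR=60/89; mL=-60/221, mR=-30/89; mL+mR=-11970/19669 → advance -1; mR−mL=-1290/19669 → turn -1·90°
n=3: pose=(-2,8,S); sL=3/4, sR=15/17; mL=-3/4, mR=-15/34; mL+mR=-81/68 → advance -1; mR−mL=21/68 → turn +1·90°
n=4: pose=(-2,9,E); sL=60/241, sR=60/97; mL=-60/241, mR=-30/97; mL+mR=-13050/23377 → advance -1; mR−mL=-1410/23377 → turn -1·90°
n=5: pose=(-3,9,S); sL=2/3, sR=2/3; mL=-2/3, mR=-1/3; mL+mR=-1 → advance -1; mR−mL=1/3 → turn +1·90°
n=6: pose=(-3,10,E); sL=12/53, sR=60/109; mL=-12/53, mR=-30/109; mL+mR=-2898/5777 → advance -1; mR−mL=-282/5777 → turn -1·90°
n=7: pose=(-4,10,S); sL=15/26, sR=15/29; mL=-15/26, mR=-15/58; mL+mR=-315/377 → advance -1; mR−mL=120/377 → turn +1·90°

0 60/53 60/173 -60/53 -30/173 -2 7 W
1 30/37 6/5 -30/37 -3/5 -1 7 S
2 60/221 60/89 -60/221 -30/89 -1 8 E
3 3/4 15/17 -3/4 -15/34 -2 8 S
4 60/241 60/97 -60/241 -30/97 -2 9 E
5 2/3 2/3 -2/3 -1/3 -3 9 S
6 12/53 60/109 -12/53 -30/109 -3 10 E
7 15/26 15/29 -15/26 -15/58 -4 10 S
final -4 11 E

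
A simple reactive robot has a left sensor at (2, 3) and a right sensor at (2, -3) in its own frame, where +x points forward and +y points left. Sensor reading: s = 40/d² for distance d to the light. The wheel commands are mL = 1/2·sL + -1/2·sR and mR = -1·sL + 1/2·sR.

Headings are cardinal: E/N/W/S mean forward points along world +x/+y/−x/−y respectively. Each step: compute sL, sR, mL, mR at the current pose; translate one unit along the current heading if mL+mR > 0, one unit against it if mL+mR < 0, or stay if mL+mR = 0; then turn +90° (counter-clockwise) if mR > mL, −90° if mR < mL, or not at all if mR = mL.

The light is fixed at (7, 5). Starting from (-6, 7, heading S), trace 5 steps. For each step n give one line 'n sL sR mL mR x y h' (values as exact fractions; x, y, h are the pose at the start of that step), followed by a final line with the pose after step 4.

0 2/5 5/32 39/320 -103/320 -6 7 S
1 8/45 40/261 16/1305 -44/435 -6 8 W
2 4/25 20/53 -144/1325 38/1325 -5 8 N
3 40/197 40/221 480/43537 -4900/43537 -5 7 W
4 10/53 1/2 -33/212 13/212 -4 7 N
final -4 6 W

n=0: pose=(-6,7,S); sL=2/5, sR=5/32; mL=39/320, mR=-103/320; mL+mR=-1/5 → advance -1; mR−mL=-71/160 → turn -1·90°
n=1: pose=(-6,8,W); sL=8/45, sR=40/261; mL=16/1305, mR=-44/435; mL+mR=-4/45 → advance -1; mR−mL=-148/1305 → turn -1·90°
n=2: pose=(-5,8,N); sL=4/25, sR=20/53; mL=-144/1325, mR=38/1325; mL+mR=-2/25 → advance -1; mR−mL=182/1325 → turn +1·90°
n=3: pose=(-5,7,W); sL=40/197, sR=40/221; mL=480/43537, mR=-4900/43537; mL+mR=-20/197 → advance -1; mR−mL=-5380/43537 → turn -1·90°
n=4: pose=(-4,7,N); sL=10/53, sR=1/2; mL=-33/212, mR=13/212; mL+mR=-5/53 → advance -1; mR−mL=23/106 → turn +1·90°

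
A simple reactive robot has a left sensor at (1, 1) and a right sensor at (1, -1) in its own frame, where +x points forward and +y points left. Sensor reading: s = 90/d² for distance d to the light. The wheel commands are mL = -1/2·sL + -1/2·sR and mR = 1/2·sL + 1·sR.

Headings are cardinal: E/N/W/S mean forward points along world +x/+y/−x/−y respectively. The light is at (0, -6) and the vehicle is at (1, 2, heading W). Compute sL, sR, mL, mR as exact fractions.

90/49 10/9 -650/441 895/441

left sensor world pos  = (0, 1); dL² = 49
right sensor world pos = (0, 3); dR² = 81
sL = 90/49 = 90/49
sR = 90/81 = 10/9
mL = -1/2·sL + -1/2·sR = -650/441
mR = 1/2·sL + 1·sR = 895/441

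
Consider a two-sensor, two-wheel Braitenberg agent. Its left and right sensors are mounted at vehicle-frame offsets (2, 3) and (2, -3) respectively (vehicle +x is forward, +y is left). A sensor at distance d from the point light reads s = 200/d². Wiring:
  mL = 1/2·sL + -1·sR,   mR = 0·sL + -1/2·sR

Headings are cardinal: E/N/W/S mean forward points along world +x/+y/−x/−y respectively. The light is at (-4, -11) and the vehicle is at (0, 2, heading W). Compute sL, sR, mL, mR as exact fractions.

25/13 10/13 5/26 -5/13

left sensor world pos  = (-2, -1); dL² = 104
right sensor world pos = (-2, 5); dR² = 260
sL = 200/104 = 25/13
sR = 200/260 = 10/13
mL = 1/2·sL + -1·sR = 5/26
mR = 0·sL + -1/2·sR = -5/13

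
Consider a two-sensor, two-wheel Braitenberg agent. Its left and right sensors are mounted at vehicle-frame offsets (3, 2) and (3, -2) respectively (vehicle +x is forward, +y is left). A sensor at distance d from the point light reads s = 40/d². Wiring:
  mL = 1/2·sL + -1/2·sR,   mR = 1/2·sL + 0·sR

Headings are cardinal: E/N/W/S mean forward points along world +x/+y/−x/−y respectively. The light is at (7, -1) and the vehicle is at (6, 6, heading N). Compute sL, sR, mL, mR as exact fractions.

40/109 40/101 -160/11009 20/109

left sensor world pos  = (4, 9); dL² = 109
right sensor world pos = (8, 9); dR² = 101
sL = 40/109 = 40/109
sR = 40/101 = 40/101
mL = 1/2·sL + -1/2·sR = -160/11009
mR = 1/2·sL + 0·sR = 20/109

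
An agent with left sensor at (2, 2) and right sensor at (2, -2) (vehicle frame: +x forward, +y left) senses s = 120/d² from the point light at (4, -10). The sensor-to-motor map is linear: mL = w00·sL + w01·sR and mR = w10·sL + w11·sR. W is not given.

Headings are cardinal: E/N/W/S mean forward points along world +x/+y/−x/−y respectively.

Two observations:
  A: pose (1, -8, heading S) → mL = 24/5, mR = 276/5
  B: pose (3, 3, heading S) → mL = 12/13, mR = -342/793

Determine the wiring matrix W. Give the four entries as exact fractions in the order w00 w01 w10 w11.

obs A: pose=(1,-8,S) → sL=120, sR=24/5, mL=24/5, mR=276/5
obs B: pose=(3,3,S) → sL=60/61, sR=12/13, mL=12/13, mR=-342/793
sensor matrix S = [[120, 24/5], [60/61, 12/13]]; det S = 84096/793
solve [mL_A; mL_B] = S·[w00; w01] and [mR_A; mR_B] = S·[w10; w11]:
  w00 = 0, w01 = 1, w10 = 1/2, w11 = -1

0 1 1/2 -1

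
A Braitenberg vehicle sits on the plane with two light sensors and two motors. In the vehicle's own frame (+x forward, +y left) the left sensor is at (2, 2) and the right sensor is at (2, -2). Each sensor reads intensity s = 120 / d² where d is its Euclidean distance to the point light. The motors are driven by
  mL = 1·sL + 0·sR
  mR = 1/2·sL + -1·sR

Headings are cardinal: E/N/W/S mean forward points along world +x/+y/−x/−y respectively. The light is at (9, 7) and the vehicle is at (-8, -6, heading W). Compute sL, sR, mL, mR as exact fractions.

left sensor world pos  = (-10, -8); dL² = 586
right sensor world pos = (-10, -4); dR² = 482
sL = 120/586 = 60/293
sR = 120/482 = 60/241
mL = 1·sL + 0·sR = 60/293
mR = 1/2·sL + -1·sR = -10350/70613

60/293 60/241 60/293 -10350/70613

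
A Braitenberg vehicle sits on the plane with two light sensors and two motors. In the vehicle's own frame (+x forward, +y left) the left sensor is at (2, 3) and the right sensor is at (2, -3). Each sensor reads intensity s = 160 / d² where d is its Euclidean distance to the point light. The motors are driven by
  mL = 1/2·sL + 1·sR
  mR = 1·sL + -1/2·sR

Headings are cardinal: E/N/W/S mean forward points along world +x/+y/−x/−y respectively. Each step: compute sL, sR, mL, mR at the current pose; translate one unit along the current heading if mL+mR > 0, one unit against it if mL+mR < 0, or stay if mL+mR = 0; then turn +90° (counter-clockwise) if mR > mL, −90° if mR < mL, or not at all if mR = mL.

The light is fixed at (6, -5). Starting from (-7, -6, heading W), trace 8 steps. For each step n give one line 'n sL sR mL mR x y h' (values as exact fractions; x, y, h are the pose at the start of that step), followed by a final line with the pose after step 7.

n=0: pose=(-7,-6,W); sL=160/241, sR=160/229; mL=56880/55189, mR=17360/55189; mL+mR=74240/55189 → advance +1; mR−mL=-39520/55189 → turn -1·90°
n=1: pose=(-8,-6,N); sL=16/29, sR=80/61; mL=2808/1769, mR=-184/1769; mL+mR=2624/1769 → advance +1; mR−mL=-2992/1769 → turn -1·90°
n=2: pose=(-8,-5,E); sL=160/153, sR=160/153; mL=80/51, mR=80/153; mL+mR=320/153 → advance +1; mR−mL=-160/153 → turn -1·90°
n=3: pose=(-7,-5,S); sL=20/13, sR=8/13; mL=18/13, mR=16/13; mL+mR=34/13 → advance +1; mR−mL=-2/13 → turn -1·90°
n=4: pose=(-7,-6,W); sL=160/241, sR=160/229; mL=56880/55189, mR=17360/55189; mL+mR=74240/55189 → advance +1; mR−mL=-39520/55189 → turn -1·90°
n=5: pose=(-8,-6,N); sL=16/29, sR=80/61; mL=2808/1769, mR=-184/1769; mL+mR=2624/1769 → advance +1; mR−mL=-2992/1769 → turn -1·90°
n=6: pose=(-8,-5,E); sL=160/153, sR=160/153; mL=80/51, mR=80/153; mL+mR=320/153 → advance +1; mR−mL=-160/153 → turn -1·90°
n=7: pose=(-7,-5,S); sL=20/13, sR=8/13; mL=18/13, mR=16/13; mL+mR=34/13 → advance +1; mR−mL=-2/13 → turn -1·90°

0 160/241 160/229 56880/55189 17360/55189 -7 -6 W
1 16/29 80/61 2808/1769 -184/1769 -8 -6 N
2 160/153 160/153 80/51 80/153 -8 -5 E
3 20/13 8/13 18/13 16/13 -7 -5 S
4 160/241 160/229 56880/55189 17360/55189 -7 -6 W
5 16/29 80/61 2808/1769 -184/1769 -8 -6 N
6 160/153 160/153 80/51 80/153 -8 -5 E
7 20/13 8/13 18/13 16/13 -7 -5 S
final -7 -6 W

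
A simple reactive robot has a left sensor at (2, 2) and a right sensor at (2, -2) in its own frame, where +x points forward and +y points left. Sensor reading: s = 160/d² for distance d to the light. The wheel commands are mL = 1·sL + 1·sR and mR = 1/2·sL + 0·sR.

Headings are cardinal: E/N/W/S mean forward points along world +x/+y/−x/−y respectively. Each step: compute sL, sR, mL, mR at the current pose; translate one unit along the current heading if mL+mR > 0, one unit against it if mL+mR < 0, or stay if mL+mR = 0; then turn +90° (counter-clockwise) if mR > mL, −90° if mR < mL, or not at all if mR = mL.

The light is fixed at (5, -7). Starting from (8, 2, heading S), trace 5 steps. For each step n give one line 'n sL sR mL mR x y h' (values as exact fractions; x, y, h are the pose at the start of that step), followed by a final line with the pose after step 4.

n=0: pose=(8,2,S); sL=80/37, sR=16/5; mL=992/185, mR=40/37; mL+mR=1192/185 → advance +1; mR−mL=-792/185 → turn -1·90°
n=1: pose=(8,1,W); sL=160/37, sR=160/101; mL=22080/3737, mR=80/37; mL+mR=30160/3737 → advance +1; mR−mL=-14000/3737 → turn -1·90°
n=2: pose=(7,1,N); sL=8/5, sR=40/29; mL=432/145, mR=4/5; mL+mR=548/145 → advance +1; mR−mL=-316/145 → turn -1·90°
n=3: pose=(7,2,E); sL=160/137, sR=32/13; mL=6464/1781, mR=80/137; mL+mR=7504/1781 → advance +1; mR−mL=-5424/1781 → turn -1·90°
n=4: pose=(8,2,S); sL=80/37, sR=16/5; mL=992/185, mR=40/37; mL+mR=1192/185 → advance +1; mR−mL=-792/185 → turn -1·90°

0 80/37 16/5 992/185 40/37 8 2 S
1 160/37 160/101 22080/3737 80/37 8 1 W
2 8/5 40/29 432/145 4/5 7 1 N
3 160/137 32/13 6464/1781 80/137 7 2 E
4 80/37 16/5 992/185 40/37 8 2 S
final 8 1 W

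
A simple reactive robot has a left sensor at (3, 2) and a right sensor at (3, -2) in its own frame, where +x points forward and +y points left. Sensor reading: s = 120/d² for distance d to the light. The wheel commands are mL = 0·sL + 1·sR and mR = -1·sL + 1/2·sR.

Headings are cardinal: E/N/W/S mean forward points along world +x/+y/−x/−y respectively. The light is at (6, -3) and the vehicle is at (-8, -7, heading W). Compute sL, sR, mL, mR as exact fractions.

24/65 120/293 120/293 -3132/19045

left sensor world pos  = (-11, -9); dL² = 325
right sensor world pos = (-11, -5); dR² = 293
sL = 120/325 = 24/65
sR = 120/293 = 120/293
mL = 0·sL + 1·sR = 120/293
mR = -1·sL + 1/2·sR = -3132/19045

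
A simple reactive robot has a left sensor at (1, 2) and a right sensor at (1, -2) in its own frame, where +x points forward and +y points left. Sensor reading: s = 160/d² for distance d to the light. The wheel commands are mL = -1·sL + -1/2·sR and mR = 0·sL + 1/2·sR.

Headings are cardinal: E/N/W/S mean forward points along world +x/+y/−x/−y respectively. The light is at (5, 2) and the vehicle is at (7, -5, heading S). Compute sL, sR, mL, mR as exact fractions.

2 5/2 -13/4 5/4

left sensor world pos  = (9, -6); dL² = 80
right sensor world pos = (5, -6); dR² = 64
sL = 160/80 = 2
sR = 160/64 = 5/2
mL = -1·sL + -1/2·sR = -13/4
mR = 0·sL + 1/2·sR = 5/4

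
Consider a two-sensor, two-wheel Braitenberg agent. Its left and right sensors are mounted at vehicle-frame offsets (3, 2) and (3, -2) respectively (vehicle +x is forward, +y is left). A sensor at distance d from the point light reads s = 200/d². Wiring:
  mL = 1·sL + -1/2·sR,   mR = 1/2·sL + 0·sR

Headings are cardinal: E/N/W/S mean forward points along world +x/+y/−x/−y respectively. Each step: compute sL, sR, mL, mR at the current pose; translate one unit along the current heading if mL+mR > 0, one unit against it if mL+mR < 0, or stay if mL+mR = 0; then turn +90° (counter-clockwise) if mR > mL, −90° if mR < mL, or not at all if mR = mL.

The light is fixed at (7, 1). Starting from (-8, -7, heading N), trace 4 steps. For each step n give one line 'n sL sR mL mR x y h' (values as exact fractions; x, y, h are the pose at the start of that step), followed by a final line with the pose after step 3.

n=0: pose=(-8,-7,N); sL=100/157, sR=100/97; mL=1850/15229, mR=50/157; mL+mR=6700/15229 → advance +1; mR−mL=3000/15229 → turn +1·90°
n=1: pose=(-8,-6,W); sL=40/81, sR=200/349; mL=5860/28269, mR=20/81; mL+mR=4280/9423 → advance +1; mR−mL=1120/28269 → turn +1·90°
n=2: pose=(-9,-6,S); sL=25/37, sR=25/53; mL=1725/3922, mR=25/74; mL+mR=1525/1961 → advance +1; mR−mL=-200/1961 → turn -1·90°
n=3: pose=(-9,-7,W); sL=200/461, sR=200/397; mL=33300/183017, mR=100/461; mL+mR=73000/183017 → advance +1; mR−mL=6400/183017 → turn +1·90°

0 100/157 100/97 1850/15229 50/157 -8 -7 N
1 40/81 200/349 5860/28269 20/81 -8 -6 W
2 25/37 25/53 1725/3922 25/74 -9 -6 S
3 200/461 200/397 33300/183017 100/461 -9 -7 W
final -10 -7 S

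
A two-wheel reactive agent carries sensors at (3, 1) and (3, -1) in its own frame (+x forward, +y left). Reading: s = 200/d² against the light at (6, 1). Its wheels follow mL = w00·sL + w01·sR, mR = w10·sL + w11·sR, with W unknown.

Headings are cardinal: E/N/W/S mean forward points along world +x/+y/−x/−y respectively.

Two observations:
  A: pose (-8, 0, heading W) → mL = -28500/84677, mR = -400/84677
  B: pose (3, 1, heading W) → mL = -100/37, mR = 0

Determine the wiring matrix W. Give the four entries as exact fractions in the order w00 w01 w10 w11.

obs A: pose=(-8,0,W) → sL=200/293, sR=200/289, mL=-28500/84677, mR=-400/84677
obs B: pose=(3,1,W) → sL=200/37, sR=200/37, mL=-100/37, mR=0
sensor matrix S = [[200/293, 200/289], [200/37, 200/37]]; det S = -160000/3133049
solve [mL_A; mL_B] = S·[w00; w01] and [mR_A; mR_B] = S·[w10; w11]:
  w00 = -1, w01 = 1/2, w10 = 1/2, w11 = -1/2

-1 1/2 1/2 -1/2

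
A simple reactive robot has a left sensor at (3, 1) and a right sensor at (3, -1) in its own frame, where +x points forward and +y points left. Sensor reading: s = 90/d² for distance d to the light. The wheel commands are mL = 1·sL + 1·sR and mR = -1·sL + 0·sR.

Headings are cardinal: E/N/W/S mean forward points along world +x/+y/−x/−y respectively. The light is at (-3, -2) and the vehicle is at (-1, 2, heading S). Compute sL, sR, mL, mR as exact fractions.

left sensor world pos  = (0, -1); dL² = 10
right sensor world pos = (-2, -1); dR² = 2
sL = 90/10 = 9
sR = 90/2 = 45
mL = 1·sL + 1·sR = 54
mR = -1·sL + 0·sR = -9

9 45 54 -9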